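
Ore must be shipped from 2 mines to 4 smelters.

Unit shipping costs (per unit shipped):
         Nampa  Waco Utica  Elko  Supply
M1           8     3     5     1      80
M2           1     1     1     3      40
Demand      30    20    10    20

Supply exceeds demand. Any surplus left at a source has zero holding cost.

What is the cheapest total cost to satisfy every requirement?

One minimum-cost allocation:
  M1→Waco: 20 tons
  M1→Elko: 20 tons
  M2→Nampa: 30 tons
  M2→Utica: 10 tons
Total cost = 120.
(Supply check: M1 ships 40; M2 ships 40.)

120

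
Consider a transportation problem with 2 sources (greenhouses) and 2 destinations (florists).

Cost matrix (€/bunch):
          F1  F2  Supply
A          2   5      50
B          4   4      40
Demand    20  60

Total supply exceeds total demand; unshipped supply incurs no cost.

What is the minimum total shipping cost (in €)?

300

Optimal allocation:
  A–F1: 20 bunches
  A–F2: 20 bunches
  B–F2: 40 bunches
Total cost = €300.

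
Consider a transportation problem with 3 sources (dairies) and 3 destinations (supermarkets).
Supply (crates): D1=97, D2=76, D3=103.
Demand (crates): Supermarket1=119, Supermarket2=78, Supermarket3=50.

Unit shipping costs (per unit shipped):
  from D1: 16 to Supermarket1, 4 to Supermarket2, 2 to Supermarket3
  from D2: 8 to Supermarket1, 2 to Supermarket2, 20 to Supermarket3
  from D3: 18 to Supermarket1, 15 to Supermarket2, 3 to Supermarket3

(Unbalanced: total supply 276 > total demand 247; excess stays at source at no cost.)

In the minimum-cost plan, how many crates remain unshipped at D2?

0

Minimum-cost shipments:
  D1 to Supermarket1: 19 × 16 = 304
  D1 to Supermarket2: 78 × 4 = 312
  D2 to Supermarket1: 76 × 8 = 608
  D3 to Supermarket1: 24 × 18 = 432
  D3 to Supermarket3: 50 × 3 = 150
Total cost = 1806.
D2 ships 76 of its 76, leaving 0.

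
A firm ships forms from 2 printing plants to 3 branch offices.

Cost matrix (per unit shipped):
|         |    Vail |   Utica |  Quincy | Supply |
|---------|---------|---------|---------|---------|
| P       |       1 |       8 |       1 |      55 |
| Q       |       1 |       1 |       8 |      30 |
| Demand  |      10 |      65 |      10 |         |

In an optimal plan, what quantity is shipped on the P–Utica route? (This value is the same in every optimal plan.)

Solving gives:
  P→Vail: 10 × 1 = 10
  P→Utica: 35 × 8 = 280
  P→Quincy: 10 × 1 = 10
  Q→Utica: 30 × 1 = 30
Total cost = 330.
So P→Utica carries 35 boxes.

35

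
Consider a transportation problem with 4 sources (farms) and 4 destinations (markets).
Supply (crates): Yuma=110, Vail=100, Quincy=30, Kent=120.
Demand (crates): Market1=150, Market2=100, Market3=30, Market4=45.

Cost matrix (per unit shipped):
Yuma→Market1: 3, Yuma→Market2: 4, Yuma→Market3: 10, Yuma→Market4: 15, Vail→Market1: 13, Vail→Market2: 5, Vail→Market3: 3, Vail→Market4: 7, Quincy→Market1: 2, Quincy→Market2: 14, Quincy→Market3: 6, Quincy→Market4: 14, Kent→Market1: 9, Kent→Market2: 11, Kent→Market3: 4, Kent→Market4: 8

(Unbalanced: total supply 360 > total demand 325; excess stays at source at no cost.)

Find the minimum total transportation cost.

1460

One minimum-cost allocation:
  Yuma–Market1: 110 × 3 = 330
  Vail–Market2: 100 × 5 = 500
  Quincy–Market1: 30 × 2 = 60
  Kent–Market1: 10 × 9 = 90
  Kent–Market3: 30 × 4 = 120
  Kent–Market4: 45 × 8 = 360
Total = 330 + 500 + 60 + 90 + 120 + 360 = 1460.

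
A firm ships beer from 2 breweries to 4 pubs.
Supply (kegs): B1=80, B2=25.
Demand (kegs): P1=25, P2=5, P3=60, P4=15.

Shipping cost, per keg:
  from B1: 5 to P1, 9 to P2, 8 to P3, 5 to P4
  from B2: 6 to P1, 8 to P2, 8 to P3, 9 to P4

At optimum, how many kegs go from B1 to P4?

Solving gives:
  B1 to P1: 25 × 5 = 125
  B1 to P3: 40 × 8 = 320
  B1 to P4: 15 × 5 = 75
  B2 to P2: 5 × 8 = 40
  B2 to P3: 20 × 8 = 160
Total cost = 720.
So B1→P4 carries 15 kegs.

15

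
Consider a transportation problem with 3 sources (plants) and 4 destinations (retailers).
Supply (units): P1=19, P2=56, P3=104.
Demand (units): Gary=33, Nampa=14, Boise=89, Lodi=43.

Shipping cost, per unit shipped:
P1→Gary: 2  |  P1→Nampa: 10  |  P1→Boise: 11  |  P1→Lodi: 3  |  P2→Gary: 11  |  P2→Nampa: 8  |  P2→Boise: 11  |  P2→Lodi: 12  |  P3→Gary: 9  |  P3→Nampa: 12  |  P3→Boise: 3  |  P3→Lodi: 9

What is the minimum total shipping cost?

One minimum-cost allocation:
  P1→Lodi: 19 × 3 = 57
  P2→Gary: 33 × 11 = 363
  P2→Nampa: 14 × 8 = 112
  P2→Lodi: 9 × 12 = 108
  P3→Boise: 89 × 3 = 267
  P3→Lodi: 15 × 9 = 135
Total = 57 + 363 + 112 + 108 + 267 + 135 = 1042.

1042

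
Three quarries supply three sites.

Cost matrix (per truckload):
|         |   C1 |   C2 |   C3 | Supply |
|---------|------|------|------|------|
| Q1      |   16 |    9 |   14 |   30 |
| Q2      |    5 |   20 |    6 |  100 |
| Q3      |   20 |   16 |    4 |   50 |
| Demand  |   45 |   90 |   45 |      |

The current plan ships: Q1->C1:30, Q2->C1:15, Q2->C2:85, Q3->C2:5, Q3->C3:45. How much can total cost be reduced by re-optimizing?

Current plan cost = 30·16 + 15·5 + 85·20 + 5·16 + 45·4 = 2515.
Optimal plan:
  Q1→C2: 30 × 9 = 270
  Q2→C1: 45 × 5 = 225
  Q2→C2: 10 × 20 = 200
  Q2→C3: 45 × 6 = 270
  Q3→C2: 50 × 16 = 800
Optimal cost = 1765.
Saving = 2515 − 1765 = 750.

750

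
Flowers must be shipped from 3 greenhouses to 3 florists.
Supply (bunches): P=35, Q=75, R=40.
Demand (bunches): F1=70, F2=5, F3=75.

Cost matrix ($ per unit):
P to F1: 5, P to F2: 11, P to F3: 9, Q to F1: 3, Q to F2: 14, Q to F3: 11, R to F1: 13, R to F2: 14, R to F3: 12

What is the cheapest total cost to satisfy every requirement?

1070

An optimal shipping plan:
  P–F3: 35 × $9 = $315
  Q–F1: 70 × $3 = $210
  Q–F3: 5 × $11 = $55
  R–F2: 5 × $14 = $70
  R–F3: 35 × $12 = $420
Total = 315 + 210 + 55 + 70 + 420 = $1070.
(Supply check: P ships 35; Q ships 75; R ships 40.)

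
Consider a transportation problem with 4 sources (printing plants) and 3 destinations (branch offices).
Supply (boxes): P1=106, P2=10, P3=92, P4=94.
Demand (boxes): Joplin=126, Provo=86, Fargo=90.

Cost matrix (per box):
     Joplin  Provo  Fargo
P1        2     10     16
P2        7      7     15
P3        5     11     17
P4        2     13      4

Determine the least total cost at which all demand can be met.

1566

One minimum-cost allocation:
  P1->Joplin: 106 × 2 = 212
  P2->Provo: 10 × 7 = 70
  P3->Joplin: 16 × 5 = 80
  P3->Provo: 76 × 11 = 836
  P4->Joplin: 4 × 2 = 8
  P4->Fargo: 90 × 4 = 360
Total = 212 + 70 + 80 + 836 + 8 + 360 = 1566.
(Supply check: P1 ships 106; P2 ships 10; P3 ships 92; P4 ships 94.)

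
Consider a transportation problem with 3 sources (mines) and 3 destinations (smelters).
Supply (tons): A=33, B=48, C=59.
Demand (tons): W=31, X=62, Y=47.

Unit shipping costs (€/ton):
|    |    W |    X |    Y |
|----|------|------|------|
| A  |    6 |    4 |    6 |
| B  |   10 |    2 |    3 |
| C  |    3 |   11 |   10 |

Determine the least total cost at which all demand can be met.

Optimal allocation:
  A->X: 33 × €4 = €132
  B->X: 29 × €2 = €58
  B->Y: 19 × €3 = €57
  C->W: 31 × €3 = €93
  C->Y: 28 × €10 = €280
Total = 132 + 58 + 57 + 93 + 280 = €620.

620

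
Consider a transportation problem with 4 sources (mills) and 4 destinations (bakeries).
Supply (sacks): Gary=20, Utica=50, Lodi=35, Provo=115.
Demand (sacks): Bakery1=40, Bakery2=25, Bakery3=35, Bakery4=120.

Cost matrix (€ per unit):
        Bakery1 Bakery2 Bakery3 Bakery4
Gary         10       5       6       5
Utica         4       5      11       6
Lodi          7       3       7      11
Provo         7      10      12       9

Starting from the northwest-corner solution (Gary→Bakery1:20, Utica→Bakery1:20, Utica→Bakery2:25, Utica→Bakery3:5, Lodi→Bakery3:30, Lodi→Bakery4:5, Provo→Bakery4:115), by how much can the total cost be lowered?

Current plan cost = 20·10 + 20·4 + 25·5 + 5·11 + 30·7 + 5·11 + 115·9 = €1760.
Optimal plan:
  Gary to Bakery3: 20 × €6 = €120
  Utica to Bakery2: 5 × €5 = €25
  Utica to Bakery4: 45 × €6 = €270
  Lodi to Bakery2: 20 × €3 = €60
  Lodi to Bakery3: 15 × €7 = €105
  Provo to Bakery1: 40 × €7 = €280
  Provo to Bakery4: 75 × €9 = €675
Optimal cost = €1535.
Saving = 1760 − 1535 = €225.

225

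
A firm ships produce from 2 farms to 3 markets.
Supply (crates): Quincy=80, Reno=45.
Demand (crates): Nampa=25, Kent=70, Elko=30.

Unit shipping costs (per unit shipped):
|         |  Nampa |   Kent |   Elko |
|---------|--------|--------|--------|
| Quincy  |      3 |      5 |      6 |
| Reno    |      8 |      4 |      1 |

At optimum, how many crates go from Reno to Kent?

15

The minimum-cost plan:
  Quincy–Nampa: 25 × 3 = 75
  Quincy–Kent: 55 × 5 = 275
  Reno–Kent: 15 × 4 = 60
  Reno–Elko: 30 × 1 = 30
Total cost = 440.
So Reno→Kent carries 15 crates.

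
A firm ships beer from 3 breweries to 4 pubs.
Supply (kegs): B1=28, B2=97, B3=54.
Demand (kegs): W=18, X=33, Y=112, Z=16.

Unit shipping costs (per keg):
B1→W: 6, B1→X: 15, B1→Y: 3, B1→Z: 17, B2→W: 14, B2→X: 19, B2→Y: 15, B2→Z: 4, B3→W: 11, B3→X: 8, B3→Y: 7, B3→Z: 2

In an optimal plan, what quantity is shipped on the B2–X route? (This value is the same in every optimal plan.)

0

Solving gives:
  B1→Y: 28 kegs
  B2→W: 18 kegs
  B2→Y: 63 kegs
  B2→Z: 16 kegs
  B3→X: 33 kegs
  B3→Y: 21 kegs
Total cost = 1756.
The route B2→X is not used.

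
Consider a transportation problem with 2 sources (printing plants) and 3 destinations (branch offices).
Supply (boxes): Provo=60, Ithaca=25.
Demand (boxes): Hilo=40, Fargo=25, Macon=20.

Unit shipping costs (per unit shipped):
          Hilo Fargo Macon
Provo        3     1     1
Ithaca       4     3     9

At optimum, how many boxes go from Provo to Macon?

20

The minimum-cost plan:
  Provo->Hilo: 15 × 3 = 45
  Provo->Fargo: 25 × 1 = 25
  Provo->Macon: 20 × 1 = 20
  Ithaca->Hilo: 25 × 4 = 100
Total cost = 190.
So Provo→Macon carries 20 boxes.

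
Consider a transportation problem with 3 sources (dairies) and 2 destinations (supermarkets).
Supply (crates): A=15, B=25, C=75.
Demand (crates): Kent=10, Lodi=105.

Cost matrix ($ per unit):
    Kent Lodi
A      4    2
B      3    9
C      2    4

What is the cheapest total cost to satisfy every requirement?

495

An optimal shipping plan:
  A to Lodi: 15 × $2 = $30
  B to Kent: 10 × $3 = $30
  B to Lodi: 15 × $9 = $135
  C to Lodi: 75 × $4 = $300
Total = 30 + 30 + 135 + 300 = $495.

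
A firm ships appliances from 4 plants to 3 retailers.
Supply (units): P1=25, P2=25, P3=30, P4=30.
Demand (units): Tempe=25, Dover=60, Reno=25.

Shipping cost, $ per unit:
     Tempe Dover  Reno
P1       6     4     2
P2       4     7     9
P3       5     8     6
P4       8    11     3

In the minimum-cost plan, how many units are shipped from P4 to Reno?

25

Optimal shipments:
  P1->Dover: 25 × $4 = $100
  P2->Dover: 25 × $7 = $175
  P3->Tempe: 25 × $5 = $125
  P3->Dover: 5 × $8 = $40
  P4->Dover: 5 × $11 = $55
  P4->Reno: 25 × $3 = $75
Total cost = $570.
So P4→Reno carries 25 units.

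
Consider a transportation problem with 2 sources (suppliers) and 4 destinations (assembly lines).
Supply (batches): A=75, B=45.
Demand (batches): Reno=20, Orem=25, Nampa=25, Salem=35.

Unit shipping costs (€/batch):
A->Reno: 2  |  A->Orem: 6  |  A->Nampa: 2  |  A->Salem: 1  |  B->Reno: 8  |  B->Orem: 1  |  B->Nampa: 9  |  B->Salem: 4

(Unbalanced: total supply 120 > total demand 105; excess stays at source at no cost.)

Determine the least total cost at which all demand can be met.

165

One minimum-cost allocation:
  A–Reno: 20 × €2 = €40
  A–Nampa: 25 × €2 = €50
  A–Salem: 30 × €1 = €30
  B–Orem: 25 × €1 = €25
  B–Salem: 5 × €4 = €20
Total = 40 + 50 + 30 + 25 + 20 = €165.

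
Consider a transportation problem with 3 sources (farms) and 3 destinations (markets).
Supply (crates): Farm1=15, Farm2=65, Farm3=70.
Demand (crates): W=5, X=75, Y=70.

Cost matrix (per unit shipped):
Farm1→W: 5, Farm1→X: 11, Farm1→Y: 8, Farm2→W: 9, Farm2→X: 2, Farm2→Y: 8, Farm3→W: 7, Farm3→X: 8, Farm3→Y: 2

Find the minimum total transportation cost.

An optimal shipping plan:
  Farm1→W: 5 × 5 = 25
  Farm1→X: 10 × 11 = 110
  Farm2→X: 65 × 2 = 130
  Farm3→Y: 70 × 2 = 140
Total = 25 + 110 + 130 + 140 = 405.

405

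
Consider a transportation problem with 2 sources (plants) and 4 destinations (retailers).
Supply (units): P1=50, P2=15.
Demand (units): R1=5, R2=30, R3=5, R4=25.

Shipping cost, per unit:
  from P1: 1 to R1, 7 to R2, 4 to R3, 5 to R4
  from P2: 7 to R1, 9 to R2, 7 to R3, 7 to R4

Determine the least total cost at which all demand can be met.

390

Optimal allocation:
  P1→R1: 5 × 1 = 5
  P1→R2: 30 × 7 = 210
  P1→R3: 5 × 4 = 20
  P1→R4: 10 × 5 = 50
  P2→R4: 15 × 7 = 105
Total = 5 + 210 + 20 + 50 + 105 = 390.
(Supply check: P1 ships 50; P2 ships 15.)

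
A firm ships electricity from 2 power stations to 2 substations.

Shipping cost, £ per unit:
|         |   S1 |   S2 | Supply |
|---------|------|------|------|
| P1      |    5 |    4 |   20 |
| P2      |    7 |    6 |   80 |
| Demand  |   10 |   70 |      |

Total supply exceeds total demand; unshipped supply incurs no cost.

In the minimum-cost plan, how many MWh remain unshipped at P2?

20

An optimal plan:
  P1 to S2: 20 × £4 = £80
  P2 to S1: 10 × £7 = £70
  P2 to S2: 50 × £6 = £300
Total cost = £450.
P2 ships 60 of its 80, leaving 20.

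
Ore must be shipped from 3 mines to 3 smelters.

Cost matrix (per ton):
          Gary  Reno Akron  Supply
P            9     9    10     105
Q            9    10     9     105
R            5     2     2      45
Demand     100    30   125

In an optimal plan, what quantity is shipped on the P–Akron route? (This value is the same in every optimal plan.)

The minimum-cost plan:
  P to Gary: 75 tons
  P to Reno: 30 tons
  Q to Gary: 25 tons
  Q to Akron: 80 tons
  R to Akron: 45 tons
Total cost = 1980.
The route P→Akron is not used.

0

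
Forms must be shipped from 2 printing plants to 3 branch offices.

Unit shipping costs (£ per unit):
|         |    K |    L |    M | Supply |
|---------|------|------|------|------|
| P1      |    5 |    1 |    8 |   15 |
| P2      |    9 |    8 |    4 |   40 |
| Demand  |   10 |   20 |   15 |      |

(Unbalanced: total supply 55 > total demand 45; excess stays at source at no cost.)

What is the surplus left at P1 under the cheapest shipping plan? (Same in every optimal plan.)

0

Minimum-cost shipments:
  P1→L: 15 × £1 = £15
  P2→K: 10 × £9 = £90
  P2→L: 5 × £8 = £40
  P2→M: 15 × £4 = £60
Total cost = £205.
P1 ships 15 of its 15, leaving 0.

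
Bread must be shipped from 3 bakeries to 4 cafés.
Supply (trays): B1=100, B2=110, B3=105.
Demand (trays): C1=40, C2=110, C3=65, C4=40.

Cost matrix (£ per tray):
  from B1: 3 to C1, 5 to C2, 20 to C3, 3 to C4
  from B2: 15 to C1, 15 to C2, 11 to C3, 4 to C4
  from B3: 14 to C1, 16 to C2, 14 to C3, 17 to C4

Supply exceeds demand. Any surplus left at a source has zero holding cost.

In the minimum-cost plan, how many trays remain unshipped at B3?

An optimal plan:
  B1->C2: 100 × £5 = £500
  B2->C2: 5 × £15 = £75
  B2->C3: 65 × £11 = £715
  B2->C4: 40 × £4 = £160
  B3->C1: 40 × £14 = £560
  B3->C2: 5 × £16 = £80
Total cost = £2090.
B3 ships 45 of its 105, leaving 60.

60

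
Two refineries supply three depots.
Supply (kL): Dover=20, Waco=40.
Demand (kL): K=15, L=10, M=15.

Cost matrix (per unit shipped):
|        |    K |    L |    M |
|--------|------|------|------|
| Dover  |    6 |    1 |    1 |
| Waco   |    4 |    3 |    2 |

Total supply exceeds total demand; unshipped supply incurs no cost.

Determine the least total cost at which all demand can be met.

90

One minimum-cost allocation:
  Dover to L: 10 kL
  Dover to M: 10 kL
  Waco to K: 15 kL
  Waco to M: 5 kL
Total cost = 90.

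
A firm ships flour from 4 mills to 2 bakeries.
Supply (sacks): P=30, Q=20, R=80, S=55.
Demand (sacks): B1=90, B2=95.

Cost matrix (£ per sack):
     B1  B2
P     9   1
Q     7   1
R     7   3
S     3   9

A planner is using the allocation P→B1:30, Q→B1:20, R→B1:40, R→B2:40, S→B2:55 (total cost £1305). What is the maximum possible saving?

Current plan cost = 30·9 + 20·7 + 40·7 + 40·3 + 55·9 = £1305.
Optimal plan:
  P–B2: 30 × £1 = £30
  Q–B2: 20 × £1 = £20
  R–B1: 35 × £7 = £245
  R–B2: 45 × £3 = £135
  S–B1: 55 × £3 = £165
Optimal cost = £595.
Saving = 1305 − 595 = £710.

710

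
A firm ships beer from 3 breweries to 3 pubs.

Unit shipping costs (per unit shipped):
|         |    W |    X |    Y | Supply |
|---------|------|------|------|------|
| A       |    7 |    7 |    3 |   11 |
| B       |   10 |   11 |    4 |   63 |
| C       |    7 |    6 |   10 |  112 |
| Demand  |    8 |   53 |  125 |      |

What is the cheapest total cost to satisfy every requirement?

An optimal shipping plan:
  A->Y: 11 × 3 = 33
  B->Y: 63 × 4 = 252
  C->W: 8 × 7 = 56
  C->X: 53 × 6 = 318
  C->Y: 51 × 10 = 510
Total = 33 + 252 + 56 + 318 + 510 = 1169.

1169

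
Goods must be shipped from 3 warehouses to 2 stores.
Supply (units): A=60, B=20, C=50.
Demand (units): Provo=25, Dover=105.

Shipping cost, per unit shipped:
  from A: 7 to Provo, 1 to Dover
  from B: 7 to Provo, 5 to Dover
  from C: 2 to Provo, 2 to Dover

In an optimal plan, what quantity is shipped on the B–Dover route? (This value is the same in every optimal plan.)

Solving gives:
  A->Dover: 60 × 1 = 60
  B->Dover: 20 × 5 = 100
  C->Provo: 25 × 2 = 50
  C->Dover: 25 × 2 = 50
Total cost = 260.
So B→Dover carries 20 units.

20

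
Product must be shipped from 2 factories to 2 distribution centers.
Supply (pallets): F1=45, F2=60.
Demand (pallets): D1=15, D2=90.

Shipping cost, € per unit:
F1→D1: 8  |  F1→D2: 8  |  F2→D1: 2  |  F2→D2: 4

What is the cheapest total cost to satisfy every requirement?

One minimum-cost allocation:
  F1→D2: 45 × €8 = €360
  F2→D1: 15 × €2 = €30
  F2→D2: 45 × €4 = €180
Total = 360 + 30 + 180 = €570.
(Supply check: F1 ships 45; F2 ships 60.)

570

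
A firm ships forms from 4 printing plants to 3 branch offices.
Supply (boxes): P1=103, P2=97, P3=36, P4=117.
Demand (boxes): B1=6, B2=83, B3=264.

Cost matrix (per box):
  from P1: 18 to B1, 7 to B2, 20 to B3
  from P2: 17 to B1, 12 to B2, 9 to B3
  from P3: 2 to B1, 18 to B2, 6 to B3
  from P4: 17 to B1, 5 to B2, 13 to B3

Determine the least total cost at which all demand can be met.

A cheapest plan:
  P1→B2: 83 × 7 = 581
  P1→B3: 20 × 20 = 400
  P2→B3: 97 × 9 = 873
  P3→B1: 6 × 2 = 12
  P3→B3: 30 × 6 = 180
  P4→B3: 117 × 13 = 1521
Total = 581 + 400 + 873 + 12 + 180 + 1521 = 3567.

3567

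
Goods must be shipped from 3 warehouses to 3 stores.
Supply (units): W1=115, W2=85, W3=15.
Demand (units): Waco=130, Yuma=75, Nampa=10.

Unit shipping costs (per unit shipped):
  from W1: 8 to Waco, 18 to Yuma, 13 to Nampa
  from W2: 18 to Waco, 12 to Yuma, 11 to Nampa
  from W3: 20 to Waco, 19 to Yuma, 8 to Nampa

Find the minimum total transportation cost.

An optimal shipping plan:
  W1→Waco: 115 × 8 = 920
  W2→Waco: 10 × 18 = 180
  W2→Yuma: 75 × 12 = 900
  W3→Waco: 5 × 20 = 100
  W3→Nampa: 10 × 8 = 80
Total = 920 + 180 + 900 + 100 + 80 = 2180.

2180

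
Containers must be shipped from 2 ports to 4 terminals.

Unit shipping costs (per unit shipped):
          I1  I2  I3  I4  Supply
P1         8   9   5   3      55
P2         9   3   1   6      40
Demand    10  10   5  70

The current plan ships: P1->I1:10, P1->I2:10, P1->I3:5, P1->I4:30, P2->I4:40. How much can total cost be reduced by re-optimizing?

Current plan cost = 10·8 + 10·9 + 5·5 + 30·3 + 40·6 = 525.
Optimal plan:
  P1->I4: 55 × 3 = 165
  P2->I1: 10 × 9 = 90
  P2->I2: 10 × 3 = 30
  P2->I3: 5 × 1 = 5
  P2->I4: 15 × 6 = 90
Optimal cost = 380.
Saving = 525 − 380 = 145.

145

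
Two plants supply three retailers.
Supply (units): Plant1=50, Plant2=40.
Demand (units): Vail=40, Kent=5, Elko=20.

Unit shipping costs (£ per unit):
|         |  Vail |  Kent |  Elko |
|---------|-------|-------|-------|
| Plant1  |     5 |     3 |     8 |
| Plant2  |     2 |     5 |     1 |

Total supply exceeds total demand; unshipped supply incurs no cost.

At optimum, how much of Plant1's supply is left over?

25

Minimum-cost shipments:
  Plant1–Vail: 20 × £5 = £100
  Plant1–Kent: 5 × £3 = £15
  Plant2–Vail: 20 × £2 = £40
  Plant2–Elko: 20 × £1 = £20
Total cost = £175.
Plant1 ships 25 of its 50, leaving 25.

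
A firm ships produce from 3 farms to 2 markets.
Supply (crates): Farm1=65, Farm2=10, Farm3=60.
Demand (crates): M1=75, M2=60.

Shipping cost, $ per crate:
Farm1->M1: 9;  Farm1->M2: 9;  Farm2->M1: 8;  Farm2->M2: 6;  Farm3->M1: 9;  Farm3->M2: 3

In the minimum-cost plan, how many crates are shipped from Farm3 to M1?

The minimum-cost plan:
  Farm1->M1: 65 × $9 = $585
  Farm2->M1: 10 × $8 = $80
  Farm3->M2: 60 × $3 = $180
Total cost = $845.
The route Farm3→M1 is not used.

0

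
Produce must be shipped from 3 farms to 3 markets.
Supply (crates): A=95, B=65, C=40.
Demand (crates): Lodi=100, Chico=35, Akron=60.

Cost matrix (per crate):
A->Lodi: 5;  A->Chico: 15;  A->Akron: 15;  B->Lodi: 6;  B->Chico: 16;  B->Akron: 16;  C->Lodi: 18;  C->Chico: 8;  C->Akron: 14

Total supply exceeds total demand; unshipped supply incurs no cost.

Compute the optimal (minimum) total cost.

1735

A cheapest plan:
  A→Lodi: 40 × 5 = 200
  A→Akron: 55 × 15 = 825
  B→Lodi: 60 × 6 = 360
  C→Chico: 35 × 8 = 280
  C→Akron: 5 × 14 = 70
Total = 200 + 825 + 360 + 280 + 70 = 1735.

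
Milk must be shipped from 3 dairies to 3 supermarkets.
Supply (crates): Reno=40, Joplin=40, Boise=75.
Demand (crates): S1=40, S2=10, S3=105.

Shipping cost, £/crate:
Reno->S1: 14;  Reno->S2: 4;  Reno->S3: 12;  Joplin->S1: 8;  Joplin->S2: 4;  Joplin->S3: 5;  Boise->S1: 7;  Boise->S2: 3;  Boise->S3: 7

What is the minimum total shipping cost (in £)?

1125

A cheapest plan:
  Reno->S2: 10 crates
  Reno->S3: 30 crates
  Joplin->S3: 40 crates
  Boise->S1: 40 crates
  Boise->S3: 35 crates
Total cost = £1125.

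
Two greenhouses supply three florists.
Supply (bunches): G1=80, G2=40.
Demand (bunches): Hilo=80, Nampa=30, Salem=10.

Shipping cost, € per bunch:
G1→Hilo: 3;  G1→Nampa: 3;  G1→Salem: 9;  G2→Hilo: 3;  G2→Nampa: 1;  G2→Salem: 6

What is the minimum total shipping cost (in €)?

330

An optimal shipping plan:
  G1->Hilo: 80 × €3 = €240
  G2->Nampa: 30 × €1 = €30
  G2->Salem: 10 × €6 = €60
Total = 240 + 30 + 60 = €330.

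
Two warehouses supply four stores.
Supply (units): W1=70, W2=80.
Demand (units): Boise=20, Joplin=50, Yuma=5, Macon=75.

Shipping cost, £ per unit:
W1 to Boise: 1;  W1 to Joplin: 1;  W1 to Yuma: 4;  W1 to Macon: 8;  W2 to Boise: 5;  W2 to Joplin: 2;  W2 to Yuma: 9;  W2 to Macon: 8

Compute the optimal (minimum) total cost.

695

One minimum-cost allocation:
  W1 to Boise: 20 × £1 = £20
  W1 to Joplin: 45 × £1 = £45
  W1 to Yuma: 5 × £4 = £20
  W2 to Joplin: 5 × £2 = £10
  W2 to Macon: 75 × £8 = £600
Total = 20 + 45 + 20 + 10 + 600 = £695.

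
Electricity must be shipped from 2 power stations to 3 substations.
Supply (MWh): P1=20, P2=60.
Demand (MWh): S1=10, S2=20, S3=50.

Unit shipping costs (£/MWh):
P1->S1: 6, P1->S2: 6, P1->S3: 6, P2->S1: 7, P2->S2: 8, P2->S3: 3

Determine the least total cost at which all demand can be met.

One minimum-cost allocation:
  P1–S2: 20 × £6 = £120
  P2–S1: 10 × £7 = £70
  P2–S3: 50 × £3 = £150
Total = 120 + 70 + 150 = £340.

340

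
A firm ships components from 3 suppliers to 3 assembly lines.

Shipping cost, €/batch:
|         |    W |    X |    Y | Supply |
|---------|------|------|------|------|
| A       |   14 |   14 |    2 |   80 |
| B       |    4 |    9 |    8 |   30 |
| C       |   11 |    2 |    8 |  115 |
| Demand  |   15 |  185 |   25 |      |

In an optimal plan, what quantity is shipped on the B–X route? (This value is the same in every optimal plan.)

15

Optimal shipments:
  A–X: 55 × €14 = €770
  A–Y: 25 × €2 = €50
  B–W: 15 × €4 = €60
  B–X: 15 × €9 = €135
  C–X: 115 × €2 = €230
Total cost = €1245.
So B→X carries 15 batches.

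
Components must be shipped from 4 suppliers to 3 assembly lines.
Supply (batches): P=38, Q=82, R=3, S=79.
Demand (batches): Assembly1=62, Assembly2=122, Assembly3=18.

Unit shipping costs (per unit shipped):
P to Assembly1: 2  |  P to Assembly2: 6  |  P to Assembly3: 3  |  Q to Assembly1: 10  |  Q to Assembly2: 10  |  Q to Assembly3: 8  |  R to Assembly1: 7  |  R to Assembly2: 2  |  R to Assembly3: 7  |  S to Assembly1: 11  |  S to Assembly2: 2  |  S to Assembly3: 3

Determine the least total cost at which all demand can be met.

An optimal shipping plan:
  P→Assembly1: 38 × 2 = 76
  Q→Assembly1: 24 × 10 = 240
  Q→Assembly2: 40 × 10 = 400
  Q→Assembly3: 18 × 8 = 144
  R→Assembly2: 3 × 2 = 6
  S→Assembly2: 79 × 2 = 158
Total = 76 + 240 + 400 + 144 + 6 + 158 = 1024.

1024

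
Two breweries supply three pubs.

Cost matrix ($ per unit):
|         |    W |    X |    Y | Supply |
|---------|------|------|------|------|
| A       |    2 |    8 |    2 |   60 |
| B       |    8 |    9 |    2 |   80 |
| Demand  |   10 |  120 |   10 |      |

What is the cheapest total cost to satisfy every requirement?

A cheapest plan:
  A→W: 10 × $2 = $20
  A→X: 50 × $8 = $400
  B→X: 70 × $9 = $630
  B→Y: 10 × $2 = $20
Total = 20 + 400 + 630 + 20 = $1070.

1070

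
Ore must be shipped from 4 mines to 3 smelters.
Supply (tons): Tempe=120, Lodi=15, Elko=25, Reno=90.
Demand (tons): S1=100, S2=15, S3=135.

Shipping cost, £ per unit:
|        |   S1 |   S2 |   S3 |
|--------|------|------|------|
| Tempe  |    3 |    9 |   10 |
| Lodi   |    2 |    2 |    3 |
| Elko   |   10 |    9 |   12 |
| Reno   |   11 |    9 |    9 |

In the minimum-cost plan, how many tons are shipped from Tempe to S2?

Solving gives:
  Tempe->S1: 100 × £3 = £300
  Tempe->S3: 20 × £10 = £200
  Lodi->S3: 15 × £3 = £45
  Elko->S2: 15 × £9 = £135
  Elko->S3: 10 × £12 = £120
  Reno->S3: 90 × £9 = £810
Total cost = £1610.
The route Tempe→S2 is not used.

0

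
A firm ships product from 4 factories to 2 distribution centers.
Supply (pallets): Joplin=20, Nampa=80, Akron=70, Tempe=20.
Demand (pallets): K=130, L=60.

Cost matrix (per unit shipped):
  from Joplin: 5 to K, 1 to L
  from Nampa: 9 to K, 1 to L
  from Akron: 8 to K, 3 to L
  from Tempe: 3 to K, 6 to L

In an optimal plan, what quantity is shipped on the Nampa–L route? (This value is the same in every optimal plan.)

The minimum-cost plan:
  Joplin->K: 20 × 5 = 100
  Nampa->K: 20 × 9 = 180
  Nampa->L: 60 × 1 = 60
  Akron->K: 70 × 8 = 560
  Tempe->K: 20 × 3 = 60
Total cost = 960.
So Nampa→L carries 60 pallets.

60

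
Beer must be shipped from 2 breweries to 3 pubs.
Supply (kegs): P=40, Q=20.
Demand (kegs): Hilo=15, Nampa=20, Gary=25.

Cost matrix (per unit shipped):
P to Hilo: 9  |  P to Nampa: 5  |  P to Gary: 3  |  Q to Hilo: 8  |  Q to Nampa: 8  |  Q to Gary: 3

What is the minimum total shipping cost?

295

An optimal shipping plan:
  P→Nampa: 20 kegs
  P→Gary: 20 kegs
  Q→Hilo: 15 kegs
  Q→Gary: 5 kegs
Total cost = 295.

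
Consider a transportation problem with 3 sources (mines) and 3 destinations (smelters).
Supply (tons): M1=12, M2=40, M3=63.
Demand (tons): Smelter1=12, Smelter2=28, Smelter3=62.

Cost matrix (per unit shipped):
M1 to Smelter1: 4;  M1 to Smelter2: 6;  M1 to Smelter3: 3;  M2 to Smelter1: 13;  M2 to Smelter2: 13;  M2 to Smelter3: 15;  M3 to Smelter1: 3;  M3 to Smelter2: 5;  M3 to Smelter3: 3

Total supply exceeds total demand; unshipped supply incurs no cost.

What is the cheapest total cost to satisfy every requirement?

One minimum-cost allocation:
  M1→Smelter3: 12 × 3 = 36
  M2→Smelter2: 27 × 13 = 351
  M3→Smelter1: 12 × 3 = 36
  M3→Smelter2: 1 × 5 = 5
  M3→Smelter3: 50 × 3 = 150
Total = 36 + 351 + 36 + 5 + 150 = 578.
(Supply check: M1 ships 12; M2 ships 27; M3 ships 63.)

578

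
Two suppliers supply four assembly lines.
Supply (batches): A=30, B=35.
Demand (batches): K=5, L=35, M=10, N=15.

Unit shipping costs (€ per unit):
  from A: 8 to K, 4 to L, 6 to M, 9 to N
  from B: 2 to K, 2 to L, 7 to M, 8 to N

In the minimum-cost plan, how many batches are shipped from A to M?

10

The minimum-cost plan:
  A->L: 5 × €4 = €20
  A->M: 10 × €6 = €60
  A->N: 15 × €9 = €135
  B->K: 5 × €2 = €10
  B->L: 30 × €2 = €60
Total cost = €285.
So A→M carries 10 batches.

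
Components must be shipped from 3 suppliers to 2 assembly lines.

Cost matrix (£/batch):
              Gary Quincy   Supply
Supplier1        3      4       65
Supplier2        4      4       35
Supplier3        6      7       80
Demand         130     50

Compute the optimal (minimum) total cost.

830

An optimal shipping plan:
  Supplier1->Gary: 50 × £3 = £150
  Supplier1->Quincy: 15 × £4 = £60
  Supplier2->Quincy: 35 × £4 = £140
  Supplier3->Gary: 80 × £6 = £480
Total = 150 + 60 + 140 + 480 = £830.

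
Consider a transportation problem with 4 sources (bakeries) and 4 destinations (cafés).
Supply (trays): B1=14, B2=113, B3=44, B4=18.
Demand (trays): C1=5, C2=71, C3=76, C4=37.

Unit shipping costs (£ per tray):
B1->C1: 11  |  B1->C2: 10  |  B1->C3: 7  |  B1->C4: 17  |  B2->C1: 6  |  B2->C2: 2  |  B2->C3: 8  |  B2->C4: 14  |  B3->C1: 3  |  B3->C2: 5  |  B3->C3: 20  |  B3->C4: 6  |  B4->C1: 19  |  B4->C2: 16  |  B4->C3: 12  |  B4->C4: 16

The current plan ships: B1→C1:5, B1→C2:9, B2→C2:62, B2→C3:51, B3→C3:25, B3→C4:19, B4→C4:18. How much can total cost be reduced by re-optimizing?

528

Current plan cost = 5·11 + 9·10 + 62·2 + 51·8 + 25·20 + 19·6 + 18·16 = £1579.
Optimal plan:
  B1→C3: 14 × £7 = £98
  B2→C2: 69 × £2 = £138
  B2→C3: 44 × £8 = £352
  B3→C1: 5 × £3 = £15
  B3→C2: 2 × £5 = £10
  B3→C4: 37 × £6 = £222
  B4→C3: 18 × £12 = £216
Optimal cost = £1051.
Saving = 1579 − 1051 = £528.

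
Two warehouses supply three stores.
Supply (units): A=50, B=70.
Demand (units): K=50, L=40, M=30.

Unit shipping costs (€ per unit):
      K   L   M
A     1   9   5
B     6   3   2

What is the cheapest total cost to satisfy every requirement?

A cheapest plan:
  A to K: 50 × €1 = €50
  B to L: 40 × €3 = €120
  B to M: 30 × €2 = €60
Total = 50 + 120 + 60 = €230.

230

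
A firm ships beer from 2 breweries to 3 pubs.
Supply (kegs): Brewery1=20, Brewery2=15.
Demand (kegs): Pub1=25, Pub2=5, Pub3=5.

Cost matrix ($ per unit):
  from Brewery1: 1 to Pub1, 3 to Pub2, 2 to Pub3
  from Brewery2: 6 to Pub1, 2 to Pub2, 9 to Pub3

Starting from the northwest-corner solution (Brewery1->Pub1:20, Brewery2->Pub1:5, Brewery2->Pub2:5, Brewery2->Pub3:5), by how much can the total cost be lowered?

10

Current plan cost = 20·1 + 5·6 + 5·2 + 5·9 = $105.
Optimal plan:
  Brewery1–Pub1: 15 × $1 = $15
  Brewery1–Pub3: 5 × $2 = $10
  Brewery2–Pub1: 10 × $6 = $60
  Brewery2–Pub2: 5 × $2 = $10
Optimal cost = $95.
Saving = 105 − 95 = $10.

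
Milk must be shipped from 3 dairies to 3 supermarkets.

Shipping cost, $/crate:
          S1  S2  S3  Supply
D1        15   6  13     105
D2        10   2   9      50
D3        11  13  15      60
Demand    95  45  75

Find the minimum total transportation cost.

2195

An optimal shipping plan:
  D1–S2: 30 crates
  D1–S3: 75 crates
  D2–S1: 35 crates
  D2–S2: 15 crates
  D3–S1: 60 crates
Total cost = $2195.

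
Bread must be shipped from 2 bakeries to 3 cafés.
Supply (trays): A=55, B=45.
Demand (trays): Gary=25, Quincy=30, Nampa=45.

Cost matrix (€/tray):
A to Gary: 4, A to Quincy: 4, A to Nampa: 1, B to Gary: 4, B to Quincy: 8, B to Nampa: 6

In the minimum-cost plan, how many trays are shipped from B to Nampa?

0

Solving gives:
  A->Quincy: 10 × €4 = €40
  A->Nampa: 45 × €1 = €45
  B->Gary: 25 × €4 = €100
  B->Quincy: 20 × €8 = €160
Total cost = €345.
The route B→Nampa is not used.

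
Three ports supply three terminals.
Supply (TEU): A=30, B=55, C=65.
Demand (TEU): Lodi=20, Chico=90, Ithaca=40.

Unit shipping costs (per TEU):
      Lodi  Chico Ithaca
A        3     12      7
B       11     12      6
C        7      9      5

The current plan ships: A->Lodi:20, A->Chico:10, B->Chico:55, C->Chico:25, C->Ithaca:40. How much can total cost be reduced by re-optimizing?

80

Current plan cost = 20·3 + 10·12 + 55·12 + 25·9 + 40·5 = 1265.
Optimal plan:
  A to Lodi: 20 TEU
  A to Chico: 10 TEU
  B to Chico: 15 TEU
  B to Ithaca: 40 TEU
  C to Chico: 65 TEU
Optimal cost = 1185.
Saving = 1265 − 1185 = 80.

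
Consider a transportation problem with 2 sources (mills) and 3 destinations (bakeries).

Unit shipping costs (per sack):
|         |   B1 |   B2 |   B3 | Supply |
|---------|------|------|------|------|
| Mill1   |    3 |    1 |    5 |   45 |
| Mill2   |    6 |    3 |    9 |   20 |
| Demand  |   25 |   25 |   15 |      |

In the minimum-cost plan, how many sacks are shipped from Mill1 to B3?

Optimal shipments:
  Mill1->B1: 25 × 3 = 75
  Mill1->B2: 5 × 1 = 5
  Mill1->B3: 15 × 5 = 75
  Mill2->B2: 20 × 3 = 60
Total cost = 215.
So Mill1→B3 carries 15 sacks.

15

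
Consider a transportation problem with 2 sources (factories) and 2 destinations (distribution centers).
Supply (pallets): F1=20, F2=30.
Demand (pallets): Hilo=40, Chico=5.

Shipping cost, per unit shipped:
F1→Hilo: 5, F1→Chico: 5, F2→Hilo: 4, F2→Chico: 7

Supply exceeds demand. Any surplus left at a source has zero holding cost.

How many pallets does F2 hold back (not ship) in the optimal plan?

0

An optimal plan:
  F1→Hilo: 10 pallets
  F1→Chico: 5 pallets
  F2→Hilo: 30 pallets
Total cost = 195.
F2 ships 30 of its 30, leaving 0.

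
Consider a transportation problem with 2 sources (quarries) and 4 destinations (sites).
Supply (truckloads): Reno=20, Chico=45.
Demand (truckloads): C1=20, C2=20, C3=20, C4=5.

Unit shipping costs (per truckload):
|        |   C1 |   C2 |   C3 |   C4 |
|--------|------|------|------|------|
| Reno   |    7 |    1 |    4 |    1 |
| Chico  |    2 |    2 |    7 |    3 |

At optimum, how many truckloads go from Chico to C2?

20

Solving gives:
  Reno to C3: 20 × 4 = 80
  Chico to C1: 20 × 2 = 40
  Chico to C2: 20 × 2 = 40
  Chico to C4: 5 × 3 = 15
Total cost = 175.
So Chico→C2 carries 20 truckloads.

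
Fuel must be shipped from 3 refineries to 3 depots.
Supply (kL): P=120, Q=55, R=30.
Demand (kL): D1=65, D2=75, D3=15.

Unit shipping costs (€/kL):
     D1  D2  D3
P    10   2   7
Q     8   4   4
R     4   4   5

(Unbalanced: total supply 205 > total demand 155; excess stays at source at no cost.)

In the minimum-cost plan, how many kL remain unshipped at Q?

5

Minimum-cost shipments:
  P->D2: 75 × €2 = €150
  Q->D1: 35 × €8 = €280
  Q->D3: 15 × €4 = €60
  R->D1: 30 × €4 = €120
Total cost = €610.
Q ships 50 of its 55, leaving 5.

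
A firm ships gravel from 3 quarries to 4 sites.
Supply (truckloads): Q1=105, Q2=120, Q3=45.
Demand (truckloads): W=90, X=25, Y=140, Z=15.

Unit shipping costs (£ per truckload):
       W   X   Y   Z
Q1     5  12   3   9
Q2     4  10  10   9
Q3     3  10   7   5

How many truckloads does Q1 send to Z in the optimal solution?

0

The minimum-cost plan:
  Q1→Y: 105 truckloads
  Q2→W: 90 truckloads
  Q2→X: 25 truckloads
  Q2→Y: 5 truckloads
  Q3→Y: 30 truckloads
  Q3→Z: 15 truckloads
Total cost = £1260.
The route Q1→Z is not used.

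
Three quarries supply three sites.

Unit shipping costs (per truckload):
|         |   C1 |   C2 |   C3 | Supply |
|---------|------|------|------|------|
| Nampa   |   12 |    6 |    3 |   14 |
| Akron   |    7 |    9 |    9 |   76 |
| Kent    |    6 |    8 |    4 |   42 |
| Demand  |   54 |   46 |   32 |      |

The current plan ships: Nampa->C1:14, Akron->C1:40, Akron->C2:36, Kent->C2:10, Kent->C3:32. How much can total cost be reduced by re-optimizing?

Current plan cost = 14·12 + 40·7 + 36·9 + 10·8 + 32·4 = 980.
Optimal plan:
  Nampa→C2: 14 truckloads
  Akron→C1: 54 truckloads
  Akron→C2: 22 truckloads
  Kent→C2: 10 truckloads
  Kent→C3: 32 truckloads
Optimal cost = 868.
Saving = 980 − 868 = 112.

112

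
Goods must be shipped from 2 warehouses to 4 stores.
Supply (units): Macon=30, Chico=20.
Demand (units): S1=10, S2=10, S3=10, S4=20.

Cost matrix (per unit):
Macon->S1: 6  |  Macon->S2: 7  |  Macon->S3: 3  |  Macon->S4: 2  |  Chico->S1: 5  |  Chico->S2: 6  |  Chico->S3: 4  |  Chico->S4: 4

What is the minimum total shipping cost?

Optimal allocation:
  Macon→S3: 10 × 3 = 30
  Macon→S4: 20 × 2 = 40
  Chico→S1: 10 × 5 = 50
  Chico→S2: 10 × 6 = 60
Total = 30 + 40 + 50 + 60 = 180.

180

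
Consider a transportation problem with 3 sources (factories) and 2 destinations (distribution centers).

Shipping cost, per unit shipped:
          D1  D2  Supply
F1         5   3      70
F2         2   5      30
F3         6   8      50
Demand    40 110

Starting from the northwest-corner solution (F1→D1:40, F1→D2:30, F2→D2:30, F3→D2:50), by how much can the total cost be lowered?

Current plan cost = 40·5 + 30·3 + 30·5 + 50·8 = 840.
Optimal plan:
  F1–D2: 70 × 3 = 210
  F2–D1: 30 × 2 = 60
  F3–D1: 10 × 6 = 60
  F3–D2: 40 × 8 = 320
Optimal cost = 650.
Saving = 840 − 650 = 190.

190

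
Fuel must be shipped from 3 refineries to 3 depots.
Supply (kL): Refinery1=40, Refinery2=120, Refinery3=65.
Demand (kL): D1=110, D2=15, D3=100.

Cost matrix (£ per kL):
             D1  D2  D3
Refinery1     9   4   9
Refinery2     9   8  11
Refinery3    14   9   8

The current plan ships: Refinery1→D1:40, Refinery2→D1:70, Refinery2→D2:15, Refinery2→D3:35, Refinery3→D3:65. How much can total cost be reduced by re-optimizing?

110

Current plan cost = 40·9 + 70·9 + 15·8 + 35·11 + 65·8 = £2015.
Optimal plan:
  Refinery1–D2: 15 kL
  Refinery1–D3: 25 kL
  Refinery2–D1: 110 kL
  Refinery2–D3: 10 kL
  Refinery3–D3: 65 kL
Optimal cost = £1905.
Saving = 2015 − 1905 = £110.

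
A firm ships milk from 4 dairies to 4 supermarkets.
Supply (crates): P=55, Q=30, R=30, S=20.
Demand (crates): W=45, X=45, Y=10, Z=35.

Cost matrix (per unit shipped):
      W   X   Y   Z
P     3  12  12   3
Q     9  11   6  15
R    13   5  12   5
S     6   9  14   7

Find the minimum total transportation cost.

705

One minimum-cost allocation:
  P→W: 20 × 3 = 60
  P→Z: 35 × 3 = 105
  Q→W: 5 × 9 = 45
  Q→X: 15 × 11 = 165
  Q→Y: 10 × 6 = 60
  R→X: 30 × 5 = 150
  S→W: 20 × 6 = 120
Total = 60 + 105 + 45 + 165 + 60 + 150 + 120 = 705.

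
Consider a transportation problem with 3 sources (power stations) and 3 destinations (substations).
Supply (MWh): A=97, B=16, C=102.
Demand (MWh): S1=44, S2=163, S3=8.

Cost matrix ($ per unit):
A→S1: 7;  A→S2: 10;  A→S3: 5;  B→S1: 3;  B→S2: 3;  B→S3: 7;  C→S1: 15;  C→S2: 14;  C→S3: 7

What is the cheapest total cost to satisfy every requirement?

An optimal shipping plan:
  A–S1: 44 × $7 = $308
  A–S2: 53 × $10 = $530
  B–S2: 16 × $3 = $48
  C–S2: 94 × $14 = $1316
  C–S3: 8 × $7 = $56
Total = 308 + 530 + 48 + 1316 + 56 = $2258.
(Supply check: A ships 97; B ships 16; C ships 102.)

2258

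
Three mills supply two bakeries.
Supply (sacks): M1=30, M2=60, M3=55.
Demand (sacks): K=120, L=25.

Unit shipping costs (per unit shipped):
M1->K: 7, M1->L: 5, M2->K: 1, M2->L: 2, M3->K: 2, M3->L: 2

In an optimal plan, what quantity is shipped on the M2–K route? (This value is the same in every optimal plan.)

The minimum-cost plan:
  M1->K: 5 × 7 = 35
  M1->L: 25 × 5 = 125
  M2->K: 60 × 1 = 60
  M3->K: 55 × 2 = 110
Total cost = 330.
So M2→K carries 60 sacks.

60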